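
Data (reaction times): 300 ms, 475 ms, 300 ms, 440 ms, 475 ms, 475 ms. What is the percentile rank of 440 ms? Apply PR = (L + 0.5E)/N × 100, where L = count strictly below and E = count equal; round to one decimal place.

N = 6.
Strictly below 440: 2. Equal to 440: 1.
PR = (2 + 0.5·1)/6 × 100 = 41.7

41.7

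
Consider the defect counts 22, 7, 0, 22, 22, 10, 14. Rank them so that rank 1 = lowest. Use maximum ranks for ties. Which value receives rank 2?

Sorted (ascending): 0, 7, 10, 14, 22, 22, 22
The 3 values of 22 occupy positions 5–7 → each gets rank 7.
Rank 2 → value 7.

7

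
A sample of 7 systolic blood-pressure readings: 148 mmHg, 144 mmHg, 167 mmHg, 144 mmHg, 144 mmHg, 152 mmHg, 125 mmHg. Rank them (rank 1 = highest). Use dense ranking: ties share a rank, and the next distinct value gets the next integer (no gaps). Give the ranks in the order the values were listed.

Sorted (descending): 167, 152, 148, 144, 144, 144, 125
The 3 values of 144 share dense rank 4.
Remaining distinct values take the next consecutive integers.

3, 4, 1, 4, 4, 2, 5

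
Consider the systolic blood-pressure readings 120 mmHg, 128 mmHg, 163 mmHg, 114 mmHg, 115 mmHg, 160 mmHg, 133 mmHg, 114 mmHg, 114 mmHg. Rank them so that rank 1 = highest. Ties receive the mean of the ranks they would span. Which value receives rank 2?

160

Sorted (descending): 163, 160, 133, 128, 120, 115, 114, 114, 114
The 3 values of 114 occupy positions 7–9 → average rank 8.
Rank 2 → value 160.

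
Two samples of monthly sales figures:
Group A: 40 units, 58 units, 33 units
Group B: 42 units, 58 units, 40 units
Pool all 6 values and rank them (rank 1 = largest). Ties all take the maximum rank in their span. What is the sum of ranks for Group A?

13

Sorted (descending): 58, 58, 42, 40, 40, 33
The 2 values of 58 occupy positions 1–2 → each gets rank 2.
The 2 values of 40 occupy positions 4–5 → each gets rank 5.
Group A values → pooled ranks: 40→5, 58→2, 33→6
Rank sum = 5 + 2 + 6 = 13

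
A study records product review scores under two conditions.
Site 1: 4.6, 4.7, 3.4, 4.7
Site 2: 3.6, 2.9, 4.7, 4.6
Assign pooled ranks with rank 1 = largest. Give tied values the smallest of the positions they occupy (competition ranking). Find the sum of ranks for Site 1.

13

Sorted (descending): 4.7, 4.7, 4.7, 4.6, 4.6, 3.6, 3.4, 2.9
The 3 values of 4.7 occupy positions 1–3 → each gets rank 1.
The 2 values of 4.6 occupy positions 4–5 → each gets rank 4.
Site 1 values → pooled ranks: 4.6→4, 4.7→1, 3.4→7, 4.7→1
Rank sum = 4 + 1 + 7 + 1 = 13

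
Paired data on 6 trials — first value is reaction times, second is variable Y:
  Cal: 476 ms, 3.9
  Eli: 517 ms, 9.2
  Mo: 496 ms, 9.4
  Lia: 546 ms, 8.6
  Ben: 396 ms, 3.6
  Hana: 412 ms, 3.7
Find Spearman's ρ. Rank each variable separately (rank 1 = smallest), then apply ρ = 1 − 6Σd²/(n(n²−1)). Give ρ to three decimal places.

Ranks of variable 1: 3, 5, 4, 6, 1, 2
Ranks of variable 2: 3, 5, 6, 4, 1, 2
d = r₁ − r₂: 0, 0, -2, 2, 0, 0
d²: 0, 0, 4, 4, 0, 0; Σd² = 8
ρ = 1 − 6·8/(6·35) = 1 − 48/210 = 0.771

0.771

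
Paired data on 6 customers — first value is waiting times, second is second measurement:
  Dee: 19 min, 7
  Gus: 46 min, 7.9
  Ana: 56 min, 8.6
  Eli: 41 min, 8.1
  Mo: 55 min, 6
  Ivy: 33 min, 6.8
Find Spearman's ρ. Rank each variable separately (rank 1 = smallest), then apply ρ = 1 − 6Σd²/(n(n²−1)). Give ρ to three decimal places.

Ranks of variable 1: 1, 4, 6, 3, 5, 2
Ranks of variable 2: 3, 4, 6, 5, 1, 2
d = r₁ − r₂: -2, 0, 0, -2, 4, 0
d²: 4, 0, 0, 4, 16, 0; Σd² = 24
ρ = 1 − 6·24/(6·35) = 1 − 144/210 = 0.314

0.314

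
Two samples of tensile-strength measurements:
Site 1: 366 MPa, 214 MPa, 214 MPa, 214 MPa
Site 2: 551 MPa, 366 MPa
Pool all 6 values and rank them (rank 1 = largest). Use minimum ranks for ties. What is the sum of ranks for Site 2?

Sorted (descending): 551, 366, 366, 214, 214, 214
The 2 values of 366 occupy positions 2–3 → each gets rank 2.
The 3 values of 214 occupy positions 4–6 → each gets rank 4.
Site 2 values → pooled ranks: 551→1, 366→2
Rank sum = 1 + 2 = 3

3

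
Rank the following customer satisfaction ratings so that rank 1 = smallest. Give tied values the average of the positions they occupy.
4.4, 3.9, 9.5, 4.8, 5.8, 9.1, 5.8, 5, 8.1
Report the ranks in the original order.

Sorted (ascending): 3.9, 4.4, 4.8, 5, 5.8, 5.8, 8.1, 9.1, 9.5
The 2 values of 5.8 occupy positions 5–6 → average rank (5+6)/2 = 5.5.

2, 1, 9, 3, 5.5, 8, 5.5, 4, 7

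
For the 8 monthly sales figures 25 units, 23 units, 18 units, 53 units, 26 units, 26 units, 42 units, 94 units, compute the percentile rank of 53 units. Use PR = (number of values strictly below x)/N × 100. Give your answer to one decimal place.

75.0

N = 8.
Strictly below 53: 6. Equal to 53: 1.
PR = 6/8 × 100 = 75.0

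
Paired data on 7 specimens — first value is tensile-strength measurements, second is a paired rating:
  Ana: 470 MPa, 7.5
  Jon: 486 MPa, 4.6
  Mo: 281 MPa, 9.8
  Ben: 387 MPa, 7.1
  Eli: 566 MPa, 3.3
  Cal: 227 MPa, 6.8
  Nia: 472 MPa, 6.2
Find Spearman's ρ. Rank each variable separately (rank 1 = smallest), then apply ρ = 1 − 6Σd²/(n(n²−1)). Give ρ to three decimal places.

Ranks of variable 1: 4, 6, 2, 3, 7, 1, 5
Ranks of variable 2: 6, 2, 7, 5, 1, 4, 3
d = r₁ − r₂: -2, 4, -5, -2, 6, -3, 2
d²: 4, 16, 25, 4, 36, 9, 4; Σd² = 98
ρ = 1 − 6·98/(7·48) = 1 − 588/336 = -0.750

-0.750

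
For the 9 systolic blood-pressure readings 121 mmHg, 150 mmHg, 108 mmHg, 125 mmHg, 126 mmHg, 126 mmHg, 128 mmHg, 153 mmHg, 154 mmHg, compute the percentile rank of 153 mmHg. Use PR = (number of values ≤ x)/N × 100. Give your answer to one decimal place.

N = 9.
Strictly below 153: 7. Equal to 153: 1.
PR = 8/9 × 100 = 88.9

88.9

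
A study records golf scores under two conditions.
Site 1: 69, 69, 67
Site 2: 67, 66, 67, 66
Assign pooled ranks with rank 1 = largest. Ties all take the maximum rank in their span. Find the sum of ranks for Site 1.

Sorted (descending): 69, 69, 67, 67, 67, 66, 66
The 2 values of 69 occupy positions 1–2 → each gets rank 2.
The 3 values of 67 occupy positions 3–5 → each gets rank 5.
The 2 values of 66 occupy positions 6–7 → each gets rank 7.
Site 1 values → pooled ranks: 69→2, 69→2, 67→5
Rank sum = 2 + 2 + 5 = 9

9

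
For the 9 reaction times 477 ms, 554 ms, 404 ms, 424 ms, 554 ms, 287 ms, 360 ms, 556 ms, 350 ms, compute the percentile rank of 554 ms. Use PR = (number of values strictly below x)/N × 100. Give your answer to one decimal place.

66.7

N = 9.
Strictly below 554: 6. Equal to 554: 2.
PR = 6/9 × 100 = 66.7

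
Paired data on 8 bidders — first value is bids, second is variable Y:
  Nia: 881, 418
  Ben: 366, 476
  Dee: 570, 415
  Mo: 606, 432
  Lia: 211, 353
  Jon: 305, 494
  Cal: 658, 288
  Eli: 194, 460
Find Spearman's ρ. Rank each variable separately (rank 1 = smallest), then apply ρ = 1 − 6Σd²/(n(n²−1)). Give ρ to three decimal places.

Ranks of variable 1: 8, 4, 5, 6, 2, 3, 7, 1
Ranks of variable 2: 4, 7, 3, 5, 2, 8, 1, 6
d = r₁ − r₂: 4, -3, 2, 1, 0, -5, 6, -5
d²: 16, 9, 4, 1, 0, 25, 36, 25; Σd² = 116
ρ = 1 − 6·116/(8·63) = 1 − 696/504 = -0.381

-0.381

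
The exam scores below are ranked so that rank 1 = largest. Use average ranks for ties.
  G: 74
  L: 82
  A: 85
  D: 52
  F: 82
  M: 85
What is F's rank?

3.5

Sorted (descending): 85, 85, 82, 82, 74, 52
The 2 values of 85 occupy positions 1–2 → average rank (1+2)/2 = 1.5.
The 2 values of 82 occupy positions 3–4 → average rank (3+4)/2 = 3.5.
F has value 82 → rank 3.5.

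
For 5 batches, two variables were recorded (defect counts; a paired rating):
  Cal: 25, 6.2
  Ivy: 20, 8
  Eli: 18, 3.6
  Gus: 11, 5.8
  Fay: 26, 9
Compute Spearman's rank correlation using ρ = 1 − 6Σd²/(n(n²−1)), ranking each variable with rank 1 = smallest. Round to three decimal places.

Ranks of variable 1: 4, 3, 2, 1, 5
Ranks of variable 2: 3, 4, 1, 2, 5
d = r₁ − r₂: 1, -1, 1, -1, 0
d²: 1, 1, 1, 1, 0; Σd² = 4
ρ = 1 − 6·4/(5·24) = 1 − 24/120 = 0.800

0.800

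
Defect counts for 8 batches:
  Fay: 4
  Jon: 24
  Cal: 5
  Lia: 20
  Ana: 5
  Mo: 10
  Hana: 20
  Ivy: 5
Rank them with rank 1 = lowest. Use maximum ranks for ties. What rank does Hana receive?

7

Sorted (ascending): 4, 5, 5, 5, 10, 20, 20, 24
The 3 values of 5 occupy positions 2–4 → each gets rank 4.
The 2 values of 20 occupy positions 6–7 → each gets rank 7.
Hana has value 20 → rank 7.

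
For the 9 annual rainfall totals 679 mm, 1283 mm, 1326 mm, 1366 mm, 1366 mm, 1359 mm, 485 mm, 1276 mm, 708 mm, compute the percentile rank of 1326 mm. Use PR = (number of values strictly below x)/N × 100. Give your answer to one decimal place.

55.6

N = 9.
Strictly below 1326: 5. Equal to 1326: 1.
PR = 5/9 × 100 = 55.6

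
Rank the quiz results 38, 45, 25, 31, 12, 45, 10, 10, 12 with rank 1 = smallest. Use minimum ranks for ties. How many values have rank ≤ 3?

Sorted (ascending): 10, 10, 12, 12, 25, 31, 38, 45, 45
The 2 values of 10 occupy positions 1–2 → each gets rank 1.
The 2 values of 12 occupy positions 3–4 → each gets rank 3.
The 2 values of 45 occupy positions 8–9 → each gets rank 8.
Ranks ≤ 3: {1, 1, 3, 3} → 4 values.

4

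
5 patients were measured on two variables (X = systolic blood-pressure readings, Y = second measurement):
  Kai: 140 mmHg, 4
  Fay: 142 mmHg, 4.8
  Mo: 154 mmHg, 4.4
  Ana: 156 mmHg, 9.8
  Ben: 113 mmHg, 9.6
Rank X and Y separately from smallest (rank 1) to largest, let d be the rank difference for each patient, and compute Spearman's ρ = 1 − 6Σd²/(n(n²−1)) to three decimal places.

0.300

Ranks of variable 1: 2, 3, 4, 5, 1
Ranks of variable 2: 1, 3, 2, 5, 4
d = r₁ − r₂: 1, 0, 2, 0, -3
d²: 1, 0, 4, 0, 9; Σd² = 14
ρ = 1 − 6·14/(5·24) = 1 − 84/120 = 0.300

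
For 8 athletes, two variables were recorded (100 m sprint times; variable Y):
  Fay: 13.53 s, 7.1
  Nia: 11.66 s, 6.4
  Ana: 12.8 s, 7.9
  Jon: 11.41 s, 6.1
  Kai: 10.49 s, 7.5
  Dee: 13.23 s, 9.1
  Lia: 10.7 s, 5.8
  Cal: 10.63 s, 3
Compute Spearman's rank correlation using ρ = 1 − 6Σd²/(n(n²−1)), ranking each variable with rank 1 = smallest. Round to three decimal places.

0.524

Ranks of variable 1: 8, 5, 6, 4, 1, 7, 3, 2
Ranks of variable 2: 5, 4, 7, 3, 6, 8, 2, 1
d = r₁ − r₂: 3, 1, -1, 1, -5, -1, 1, 1
d²: 9, 1, 1, 1, 25, 1, 1, 1; Σd² = 40
ρ = 1 − 6·40/(8·63) = 1 − 240/504 = 0.524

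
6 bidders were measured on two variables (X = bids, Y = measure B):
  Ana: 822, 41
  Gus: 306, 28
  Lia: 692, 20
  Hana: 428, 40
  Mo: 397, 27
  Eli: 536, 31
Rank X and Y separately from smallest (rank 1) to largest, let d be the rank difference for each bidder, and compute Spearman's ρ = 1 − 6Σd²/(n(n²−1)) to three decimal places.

0.314

Ranks of variable 1: 6, 1, 5, 3, 2, 4
Ranks of variable 2: 6, 3, 1, 5, 2, 4
d = r₁ − r₂: 0, -2, 4, -2, 0, 0
d²: 0, 4, 16, 4, 0, 0; Σd² = 24
ρ = 1 − 6·24/(6·35) = 1 − 144/210 = 0.314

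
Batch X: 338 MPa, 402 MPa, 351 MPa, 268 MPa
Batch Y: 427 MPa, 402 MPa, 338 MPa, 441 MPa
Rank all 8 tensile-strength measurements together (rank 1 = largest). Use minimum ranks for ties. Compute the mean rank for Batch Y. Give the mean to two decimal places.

3.00

Sorted (descending): 441, 427, 402, 402, 351, 338, 338, 268
The 2 values of 402 occupy positions 3–4 → each gets rank 3.
The 2 values of 338 occupy positions 6–7 → each gets rank 6.
Batch Y values → pooled ranks: 427→2, 402→3, 338→6, 441→1
Mean rank = (2 + 3 + 6 + 1) / 4 = 3.00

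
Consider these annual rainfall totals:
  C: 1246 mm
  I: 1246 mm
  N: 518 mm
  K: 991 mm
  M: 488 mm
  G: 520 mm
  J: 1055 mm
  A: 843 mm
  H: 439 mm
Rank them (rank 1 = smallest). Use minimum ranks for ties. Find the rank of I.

8

Sorted (ascending): 439, 488, 518, 520, 843, 991, 1055, 1246, 1246
The 2 values of 1246 occupy positions 8–9 → each gets rank 8.
I has value 1246 mm → rank 8.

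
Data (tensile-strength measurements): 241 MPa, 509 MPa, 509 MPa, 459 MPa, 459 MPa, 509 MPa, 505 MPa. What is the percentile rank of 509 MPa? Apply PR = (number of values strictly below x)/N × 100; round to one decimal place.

N = 7.
Strictly below 509: 4. Equal to 509: 3.
PR = 4/7 × 100 = 57.1

57.1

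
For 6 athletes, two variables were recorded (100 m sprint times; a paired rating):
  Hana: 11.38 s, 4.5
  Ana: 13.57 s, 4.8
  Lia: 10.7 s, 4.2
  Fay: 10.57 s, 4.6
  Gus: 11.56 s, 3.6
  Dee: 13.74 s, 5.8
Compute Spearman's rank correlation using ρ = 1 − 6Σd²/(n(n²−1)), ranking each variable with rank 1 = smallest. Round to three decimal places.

0.486

Ranks of variable 1: 3, 5, 2, 1, 4, 6
Ranks of variable 2: 3, 5, 2, 4, 1, 6
d = r₁ − r₂: 0, 0, 0, -3, 3, 0
d²: 0, 0, 0, 9, 9, 0; Σd² = 18
ρ = 1 − 6·18/(6·35) = 1 − 108/210 = 0.486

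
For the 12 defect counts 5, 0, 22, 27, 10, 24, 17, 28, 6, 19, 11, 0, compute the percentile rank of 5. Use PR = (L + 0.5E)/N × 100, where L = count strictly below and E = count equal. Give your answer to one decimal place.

N = 12.
Strictly below 5: 2. Equal to 5: 1.
PR = (2 + 0.5·1)/12 × 100 = 20.8

20.8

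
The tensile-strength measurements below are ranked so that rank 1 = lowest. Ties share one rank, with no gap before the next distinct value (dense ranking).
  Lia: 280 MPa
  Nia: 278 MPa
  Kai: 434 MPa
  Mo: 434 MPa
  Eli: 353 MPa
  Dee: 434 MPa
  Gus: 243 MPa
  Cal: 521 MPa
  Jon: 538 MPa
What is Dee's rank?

Sorted (ascending): 243, 278, 280, 353, 434, 434, 434, 521, 538
The 3 values of 434 share dense rank 5.
Remaining distinct values take the next consecutive integers.
Dee has value 434 MPa → rank 5.

5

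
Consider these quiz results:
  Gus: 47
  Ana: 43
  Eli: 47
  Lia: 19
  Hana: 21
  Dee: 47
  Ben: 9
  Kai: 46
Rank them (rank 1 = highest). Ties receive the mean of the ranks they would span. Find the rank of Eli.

2

Sorted (descending): 47, 47, 47, 46, 43, 21, 19, 9
The 3 values of 47 occupy positions 1–3 → average rank 2.
Eli has value 47 → rank 2.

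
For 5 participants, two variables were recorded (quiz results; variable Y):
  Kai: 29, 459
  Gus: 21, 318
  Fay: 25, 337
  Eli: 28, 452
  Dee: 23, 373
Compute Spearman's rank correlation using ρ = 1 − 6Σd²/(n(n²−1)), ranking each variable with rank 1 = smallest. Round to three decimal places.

0.900

Ranks of variable 1: 5, 1, 3, 4, 2
Ranks of variable 2: 5, 1, 2, 4, 3
d = r₁ − r₂: 0, 0, 1, 0, -1
d²: 0, 0, 1, 0, 1; Σd² = 2
ρ = 1 − 6·2/(5·24) = 1 − 12/120 = 0.900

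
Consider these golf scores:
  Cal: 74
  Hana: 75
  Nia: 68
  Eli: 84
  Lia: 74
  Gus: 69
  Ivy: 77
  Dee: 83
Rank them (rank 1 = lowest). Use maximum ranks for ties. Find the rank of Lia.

Sorted (ascending): 68, 69, 74, 74, 75, 77, 83, 84
The 2 values of 74 occupy positions 3–4 → each gets rank 4.
Lia has value 74 → rank 4.

4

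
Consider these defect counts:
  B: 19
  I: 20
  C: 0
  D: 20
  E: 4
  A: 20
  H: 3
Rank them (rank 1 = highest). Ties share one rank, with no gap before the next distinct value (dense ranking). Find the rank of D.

1

Sorted (descending): 20, 20, 20, 19, 4, 3, 0
The 3 values of 20 share dense rank 1.
Remaining distinct values take the next consecutive integers.
D has value 20 → rank 1.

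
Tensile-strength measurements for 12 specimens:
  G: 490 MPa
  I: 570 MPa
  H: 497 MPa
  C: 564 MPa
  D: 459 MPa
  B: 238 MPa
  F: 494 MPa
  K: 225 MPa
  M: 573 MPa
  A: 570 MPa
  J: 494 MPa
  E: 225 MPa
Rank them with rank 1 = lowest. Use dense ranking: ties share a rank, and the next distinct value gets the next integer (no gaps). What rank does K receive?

Sorted (ascending): 225, 225, 238, 459, 490, 494, 494, 497, 564, 570, 570, 573
The 2 values of 225 share dense rank 1.
The 2 values of 494 share dense rank 5.
The 2 values of 570 share dense rank 8.
Remaining distinct values take the next consecutive integers.
K has value 225 MPa → rank 1.

1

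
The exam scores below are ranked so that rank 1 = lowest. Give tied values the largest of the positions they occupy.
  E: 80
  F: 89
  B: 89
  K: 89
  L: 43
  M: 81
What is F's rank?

Sorted (ascending): 43, 80, 81, 89, 89, 89
The 3 values of 89 occupy positions 4–6 → each gets rank 6.
F has value 89 → rank 6.

6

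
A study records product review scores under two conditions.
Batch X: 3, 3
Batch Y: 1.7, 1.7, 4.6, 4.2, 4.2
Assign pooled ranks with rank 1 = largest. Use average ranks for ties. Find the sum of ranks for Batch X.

Sorted (descending): 4.6, 4.2, 4.2, 3, 3, 1.7, 1.7
The 2 values of 4.2 occupy positions 2–3 → average rank (2+3)/2 = 2.5.
The 2 values of 3 occupy positions 4–5 → average rank (4+5)/2 = 4.5.
The 2 values of 1.7 occupy positions 6–7 → average rank (6+7)/2 = 6.5.
Batch X values → pooled ranks: 3→4.5, 3→4.5
Rank sum = 4.5 + 4.5 = 9

9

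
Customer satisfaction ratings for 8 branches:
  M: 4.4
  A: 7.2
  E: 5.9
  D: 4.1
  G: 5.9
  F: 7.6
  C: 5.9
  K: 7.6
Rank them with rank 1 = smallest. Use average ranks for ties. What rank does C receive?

Sorted (ascending): 4.1, 4.4, 5.9, 5.9, 5.9, 7.2, 7.6, 7.6
The 3 values of 5.9 occupy positions 3–5 → average rank 4.
The 2 values of 7.6 occupy positions 7–8 → average rank (7+8)/2 = 7.5.
C has value 5.9 → rank 4.

4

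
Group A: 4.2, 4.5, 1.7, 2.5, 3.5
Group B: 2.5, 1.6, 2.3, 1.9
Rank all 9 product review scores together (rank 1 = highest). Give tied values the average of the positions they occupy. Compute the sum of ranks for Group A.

18.5

Sorted (descending): 4.5, 4.2, 3.5, 2.5, 2.5, 2.3, 1.9, 1.7, 1.6
The 2 values of 2.5 occupy positions 4–5 → average rank (4+5)/2 = 4.5.
Group A values → pooled ranks: 4.2→2, 4.5→1, 1.7→8, 2.5→4.5, 3.5→3
Rank sum = 2 + 1 + 8 + 4.5 + 3 = 18.5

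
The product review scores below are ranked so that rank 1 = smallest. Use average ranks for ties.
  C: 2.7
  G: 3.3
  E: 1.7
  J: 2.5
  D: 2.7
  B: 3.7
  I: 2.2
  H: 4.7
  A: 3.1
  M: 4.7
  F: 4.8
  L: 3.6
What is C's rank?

4.5

Sorted (ascending): 1.7, 2.2, 2.5, 2.7, 2.7, 3.1, 3.3, 3.6, 3.7, 4.7, 4.7, 4.8
The 2 values of 2.7 occupy positions 4–5 → average rank (4+5)/2 = 4.5.
The 2 values of 4.7 occupy positions 10–11 → average rank (10+11)/2 = 10.5.
C has value 2.7 → rank 4.5.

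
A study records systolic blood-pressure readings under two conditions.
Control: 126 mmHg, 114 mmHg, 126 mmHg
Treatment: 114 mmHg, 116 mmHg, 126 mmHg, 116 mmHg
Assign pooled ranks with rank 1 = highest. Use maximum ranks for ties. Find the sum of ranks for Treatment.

20

Sorted (descending): 126, 126, 126, 116, 116, 114, 114
The 3 values of 126 occupy positions 1–3 → each gets rank 3.
The 2 values of 116 occupy positions 4–5 → each gets rank 5.
The 2 values of 114 occupy positions 6–7 → each gets rank 7.
Treatment values → pooled ranks: 114→7, 116→5, 126→3, 116→5
Rank sum = 7 + 5 + 3 + 5 = 20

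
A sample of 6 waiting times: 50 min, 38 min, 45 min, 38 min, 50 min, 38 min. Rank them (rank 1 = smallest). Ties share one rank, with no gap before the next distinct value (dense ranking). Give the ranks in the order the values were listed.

Sorted (ascending): 38, 38, 38, 45, 50, 50
The 3 values of 38 share dense rank 1.
The 2 values of 50 share dense rank 3.
Remaining distinct values take the next consecutive integers.

3, 1, 2, 1, 3, 1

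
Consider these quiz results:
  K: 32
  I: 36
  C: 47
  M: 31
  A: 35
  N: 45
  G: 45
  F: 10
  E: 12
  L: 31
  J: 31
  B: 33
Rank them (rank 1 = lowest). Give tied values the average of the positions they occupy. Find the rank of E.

Sorted (ascending): 10, 12, 31, 31, 31, 32, 33, 35, 36, 45, 45, 47
The 3 values of 31 occupy positions 3–5 → average rank 4.
The 2 values of 45 occupy positions 10–11 → average rank (10+11)/2 = 10.5.
E has value 12 → rank 2.

2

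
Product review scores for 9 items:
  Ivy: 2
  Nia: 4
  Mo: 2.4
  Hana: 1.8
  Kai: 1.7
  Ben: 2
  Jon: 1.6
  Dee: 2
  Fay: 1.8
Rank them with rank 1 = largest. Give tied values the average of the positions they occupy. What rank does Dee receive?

4

Sorted (descending): 4, 2.4, 2, 2, 2, 1.8, 1.8, 1.7, 1.6
The 3 values of 2 occupy positions 3–5 → average rank 4.
The 2 values of 1.8 occupy positions 6–7 → average rank (6+7)/2 = 6.5.
Dee has value 2 → rank 4.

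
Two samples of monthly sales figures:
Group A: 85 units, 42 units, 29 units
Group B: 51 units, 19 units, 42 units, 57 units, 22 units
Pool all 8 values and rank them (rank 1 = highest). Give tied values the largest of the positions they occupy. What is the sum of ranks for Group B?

25

Sorted (descending): 85, 57, 51, 42, 42, 29, 22, 19
The 2 values of 42 occupy positions 4–5 → each gets rank 5.
Group B values → pooled ranks: 51→3, 19→8, 42→5, 57→2, 22→7
Rank sum = 3 + 8 + 5 + 2 + 7 = 25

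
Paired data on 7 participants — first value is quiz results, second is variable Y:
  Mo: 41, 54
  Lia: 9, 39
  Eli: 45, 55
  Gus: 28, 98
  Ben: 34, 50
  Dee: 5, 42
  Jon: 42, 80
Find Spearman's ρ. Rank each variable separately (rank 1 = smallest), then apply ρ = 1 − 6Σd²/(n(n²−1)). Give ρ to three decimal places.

Ranks of variable 1: 5, 2, 7, 3, 4, 1, 6
Ranks of variable 2: 4, 1, 5, 7, 3, 2, 6
d = r₁ − r₂: 1, 1, 2, -4, 1, -1, 0
d²: 1, 1, 4, 16, 1, 1, 0; Σd² = 24
ρ = 1 − 6·24/(7·48) = 1 − 144/336 = 0.571

0.571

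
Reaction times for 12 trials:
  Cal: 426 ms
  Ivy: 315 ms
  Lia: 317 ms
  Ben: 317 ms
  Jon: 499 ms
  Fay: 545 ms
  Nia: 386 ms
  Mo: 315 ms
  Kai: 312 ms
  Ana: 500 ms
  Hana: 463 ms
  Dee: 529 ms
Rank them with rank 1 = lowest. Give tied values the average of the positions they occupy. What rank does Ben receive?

4.5

Sorted (ascending): 312, 315, 315, 317, 317, 386, 426, 463, 499, 500, 529, 545
The 2 values of 315 occupy positions 2–3 → average rank (2+3)/2 = 2.5.
The 2 values of 317 occupy positions 4–5 → average rank (4+5)/2 = 4.5.
Ben has value 317 ms → rank 4.5.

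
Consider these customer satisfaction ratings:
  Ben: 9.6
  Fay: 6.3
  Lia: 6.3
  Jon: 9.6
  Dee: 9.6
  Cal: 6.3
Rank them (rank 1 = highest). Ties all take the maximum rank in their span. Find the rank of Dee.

Sorted (descending): 9.6, 9.6, 9.6, 6.3, 6.3, 6.3
The 3 values of 9.6 occupy positions 1–3 → each gets rank 3.
The 3 values of 6.3 occupy positions 4–6 → each gets rank 6.
Dee has value 9.6 → rank 3.

3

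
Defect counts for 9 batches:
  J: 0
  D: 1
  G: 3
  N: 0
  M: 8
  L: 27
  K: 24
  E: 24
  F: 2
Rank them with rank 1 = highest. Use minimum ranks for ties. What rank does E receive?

Sorted (descending): 27, 24, 24, 8, 3, 2, 1, 0, 0
The 2 values of 24 occupy positions 2–3 → each gets rank 2.
The 2 values of 0 occupy positions 8–9 → each gets rank 8.
E has value 24 → rank 2.

2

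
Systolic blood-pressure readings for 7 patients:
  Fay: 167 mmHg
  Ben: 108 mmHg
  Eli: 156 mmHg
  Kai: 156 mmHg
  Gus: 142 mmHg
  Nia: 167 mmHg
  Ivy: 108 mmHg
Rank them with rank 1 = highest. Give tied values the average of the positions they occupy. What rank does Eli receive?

3.5

Sorted (descending): 167, 167, 156, 156, 142, 108, 108
The 2 values of 167 occupy positions 1–2 → average rank (1+2)/2 = 1.5.
The 2 values of 156 occupy positions 3–4 → average rank (3+4)/2 = 3.5.
The 2 values of 108 occupy positions 6–7 → average rank (6+7)/2 = 6.5.
Eli has value 156 mmHg → rank 3.5.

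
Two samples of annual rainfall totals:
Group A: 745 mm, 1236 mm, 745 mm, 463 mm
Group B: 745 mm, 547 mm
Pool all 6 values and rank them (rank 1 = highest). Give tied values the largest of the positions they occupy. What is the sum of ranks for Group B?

Sorted (descending): 1236, 745, 745, 745, 547, 463
The 3 values of 745 occupy positions 2–4 → each gets rank 4.
Group B values → pooled ranks: 745→4, 547→5
Rank sum = 4 + 5 = 9

9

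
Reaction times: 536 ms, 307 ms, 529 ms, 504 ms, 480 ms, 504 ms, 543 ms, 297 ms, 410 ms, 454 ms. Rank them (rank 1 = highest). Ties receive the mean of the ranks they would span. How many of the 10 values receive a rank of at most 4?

Sorted (descending): 543, 536, 529, 504, 504, 480, 454, 410, 307, 297
The 2 values of 504 occupy positions 4–5 → average rank (4+5)/2 = 4.5.
Ranks ≤ 4: {1, 2, 3} → 3 values.

3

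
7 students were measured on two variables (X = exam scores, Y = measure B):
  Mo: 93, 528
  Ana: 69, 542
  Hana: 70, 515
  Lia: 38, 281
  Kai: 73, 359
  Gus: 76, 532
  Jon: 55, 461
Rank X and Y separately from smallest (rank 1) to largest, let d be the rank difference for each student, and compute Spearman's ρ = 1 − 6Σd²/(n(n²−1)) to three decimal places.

Ranks of variable 1: 7, 3, 4, 1, 5, 6, 2
Ranks of variable 2: 5, 7, 4, 1, 2, 6, 3
d = r₁ − r₂: 2, -4, 0, 0, 3, 0, -1
d²: 4, 16, 0, 0, 9, 0, 1; Σd² = 30
ρ = 1 − 6·30/(7·48) = 1 − 180/336 = 0.464

0.464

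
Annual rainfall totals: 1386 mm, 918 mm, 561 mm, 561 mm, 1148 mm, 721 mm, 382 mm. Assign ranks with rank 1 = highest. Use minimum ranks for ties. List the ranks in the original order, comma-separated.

1, 3, 5, 5, 2, 4, 7

Sorted (descending): 1386, 1148, 918, 721, 561, 561, 382
The 2 values of 561 occupy positions 5–6 → each gets rank 5.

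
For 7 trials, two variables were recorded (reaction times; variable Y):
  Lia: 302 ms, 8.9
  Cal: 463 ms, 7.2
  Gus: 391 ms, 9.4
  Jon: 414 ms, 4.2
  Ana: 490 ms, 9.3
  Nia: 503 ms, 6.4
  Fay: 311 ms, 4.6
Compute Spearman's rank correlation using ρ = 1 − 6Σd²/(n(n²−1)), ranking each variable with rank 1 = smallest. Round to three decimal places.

-0.036

Ranks of variable 1: 1, 5, 3, 4, 6, 7, 2
Ranks of variable 2: 5, 4, 7, 1, 6, 3, 2
d = r₁ − r₂: -4, 1, -4, 3, 0, 4, 0
d²: 16, 1, 16, 9, 0, 16, 0; Σd² = 58
ρ = 1 − 6·58/(7·48) = 1 − 348/336 = -0.036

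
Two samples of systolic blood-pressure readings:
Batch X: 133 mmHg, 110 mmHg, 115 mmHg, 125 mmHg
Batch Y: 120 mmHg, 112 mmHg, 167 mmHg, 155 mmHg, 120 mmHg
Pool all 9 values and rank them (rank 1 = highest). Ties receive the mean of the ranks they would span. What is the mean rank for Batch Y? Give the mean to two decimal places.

Sorted (descending): 167, 155, 133, 125, 120, 120, 115, 112, 110
The 2 values of 120 occupy positions 5–6 → average rank (5+6)/2 = 5.5.
Batch Y values → pooled ranks: 120→5.5, 112→8, 167→1, 155→2, 120→5.5
Mean rank = (5.5 + 8 + 1 + 2 + 5.5) / 5 = 4.40

4.40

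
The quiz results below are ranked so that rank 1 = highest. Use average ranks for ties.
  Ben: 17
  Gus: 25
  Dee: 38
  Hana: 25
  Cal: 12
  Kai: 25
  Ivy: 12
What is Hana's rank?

Sorted (descending): 38, 25, 25, 25, 17, 12, 12
The 3 values of 25 occupy positions 2–4 → average rank 3.
The 2 values of 12 occupy positions 6–7 → average rank (6+7)/2 = 6.5.
Hana has value 25 → rank 3.

3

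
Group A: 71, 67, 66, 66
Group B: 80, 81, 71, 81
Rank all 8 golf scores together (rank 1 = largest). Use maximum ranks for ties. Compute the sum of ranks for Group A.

27

Sorted (descending): 81, 81, 80, 71, 71, 67, 66, 66
The 2 values of 81 occupy positions 1–2 → each gets rank 2.
The 2 values of 71 occupy positions 4–5 → each gets rank 5.
The 2 values of 66 occupy positions 7–8 → each gets rank 8.
Group A values → pooled ranks: 71→5, 67→6, 66→8, 66→8
Rank sum = 5 + 6 + 8 + 8 = 27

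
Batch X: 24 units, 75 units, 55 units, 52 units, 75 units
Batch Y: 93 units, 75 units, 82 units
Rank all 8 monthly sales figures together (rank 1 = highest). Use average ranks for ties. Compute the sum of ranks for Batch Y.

Sorted (descending): 93, 82, 75, 75, 75, 55, 52, 24
The 3 values of 75 occupy positions 3–5 → average rank 4.
Batch Y values → pooled ranks: 93→1, 75→4, 82→2
Rank sum = 1 + 4 + 2 = 7

7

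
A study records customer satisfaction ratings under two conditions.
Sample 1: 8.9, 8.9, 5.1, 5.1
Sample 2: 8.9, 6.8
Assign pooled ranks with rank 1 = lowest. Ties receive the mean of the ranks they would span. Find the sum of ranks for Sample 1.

Sorted (ascending): 5.1, 5.1, 6.8, 8.9, 8.9, 8.9
The 2 values of 5.1 occupy positions 1–2 → average rank (1+2)/2 = 1.5.
The 3 values of 8.9 occupy positions 4–6 → average rank 5.
Sample 1 values → pooled ranks: 8.9→5, 8.9→5, 5.1→1.5, 5.1→1.5
Rank sum = 5 + 5 + 1.5 + 1.5 = 13

13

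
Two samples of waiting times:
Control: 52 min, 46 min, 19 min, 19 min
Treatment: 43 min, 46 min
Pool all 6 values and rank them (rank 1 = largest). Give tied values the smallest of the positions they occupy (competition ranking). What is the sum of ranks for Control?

13

Sorted (descending): 52, 46, 46, 43, 19, 19
The 2 values of 46 occupy positions 2–3 → each gets rank 2.
The 2 values of 19 occupy positions 5–6 → each gets rank 5.
Control values → pooled ranks: 52→1, 46→2, 19→5, 19→5
Rank sum = 1 + 2 + 5 + 5 = 13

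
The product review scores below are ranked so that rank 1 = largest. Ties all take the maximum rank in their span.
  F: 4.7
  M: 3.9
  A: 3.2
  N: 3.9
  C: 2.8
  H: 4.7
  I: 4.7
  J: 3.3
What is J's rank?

6

Sorted (descending): 4.7, 4.7, 4.7, 3.9, 3.9, 3.3, 3.2, 2.8
The 3 values of 4.7 occupy positions 1–3 → each gets rank 3.
The 2 values of 3.9 occupy positions 4–5 → each gets rank 5.
J has value 3.3 → rank 6.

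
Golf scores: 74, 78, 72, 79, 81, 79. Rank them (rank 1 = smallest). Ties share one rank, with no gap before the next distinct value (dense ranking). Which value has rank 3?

78

Sorted (ascending): 72, 74, 78, 79, 79, 81
The 2 values of 79 share dense rank 4.
Remaining distinct values take the next consecutive integers.
Rank 3 → value 78.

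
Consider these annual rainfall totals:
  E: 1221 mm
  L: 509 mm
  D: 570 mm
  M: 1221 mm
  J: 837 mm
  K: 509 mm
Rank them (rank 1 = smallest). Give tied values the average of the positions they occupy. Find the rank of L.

1.5

Sorted (ascending): 509, 509, 570, 837, 1221, 1221
The 2 values of 509 occupy positions 1–2 → average rank (1+2)/2 = 1.5.
The 2 values of 1221 occupy positions 5–6 → average rank (5+6)/2 = 5.5.
L has value 509 mm → rank 1.5.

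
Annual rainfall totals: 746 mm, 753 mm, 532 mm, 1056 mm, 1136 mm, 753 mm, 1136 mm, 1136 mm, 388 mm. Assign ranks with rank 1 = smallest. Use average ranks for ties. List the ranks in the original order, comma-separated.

3, 4.5, 2, 6, 8, 4.5, 8, 8, 1

Sorted (ascending): 388, 532, 746, 753, 753, 1056, 1136, 1136, 1136
The 2 values of 753 occupy positions 4–5 → average rank (4+5)/2 = 4.5.
The 3 values of 1136 occupy positions 7–9 → average rank 8.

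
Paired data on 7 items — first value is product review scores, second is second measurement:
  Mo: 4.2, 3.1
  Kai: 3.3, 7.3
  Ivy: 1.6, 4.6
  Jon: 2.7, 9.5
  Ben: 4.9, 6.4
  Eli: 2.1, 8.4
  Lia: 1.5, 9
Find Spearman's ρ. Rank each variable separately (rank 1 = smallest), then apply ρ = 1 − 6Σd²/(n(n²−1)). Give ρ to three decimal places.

-0.429

Ranks of variable 1: 6, 5, 2, 4, 7, 3, 1
Ranks of variable 2: 1, 4, 2, 7, 3, 5, 6
d = r₁ − r₂: 5, 1, 0, -3, 4, -2, -5
d²: 25, 1, 0, 9, 16, 4, 25; Σd² = 80
ρ = 1 − 6·80/(7·48) = 1 − 480/336 = -0.429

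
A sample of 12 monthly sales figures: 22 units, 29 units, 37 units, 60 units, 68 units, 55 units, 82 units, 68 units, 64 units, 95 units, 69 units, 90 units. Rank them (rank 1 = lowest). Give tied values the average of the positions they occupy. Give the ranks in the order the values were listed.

1, 2, 3, 5, 7.5, 4, 10, 7.5, 6, 12, 9, 11

Sorted (ascending): 22, 29, 37, 55, 60, 64, 68, 68, 69, 82, 90, 95
The 2 values of 68 occupy positions 7–8 → average rank (7+8)/2 = 7.5.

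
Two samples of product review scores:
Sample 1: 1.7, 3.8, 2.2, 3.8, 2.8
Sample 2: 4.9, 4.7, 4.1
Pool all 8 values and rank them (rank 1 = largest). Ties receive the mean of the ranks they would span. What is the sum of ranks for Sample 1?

30

Sorted (descending): 4.9, 4.7, 4.1, 3.8, 3.8, 2.8, 2.2, 1.7
The 2 values of 3.8 occupy positions 4–5 → average rank (4+5)/2 = 4.5.
Sample 1 values → pooled ranks: 1.7→8, 3.8→4.5, 2.2→7, 3.8→4.5, 2.8→6
Rank sum = 8 + 4.5 + 7 + 4.5 + 6 = 30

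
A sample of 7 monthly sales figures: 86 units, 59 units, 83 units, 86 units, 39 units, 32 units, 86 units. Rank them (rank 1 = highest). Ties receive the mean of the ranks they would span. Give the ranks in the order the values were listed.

Sorted (descending): 86, 86, 86, 83, 59, 39, 32
The 3 values of 86 occupy positions 1–3 → average rank 2.

2, 5, 4, 2, 6, 7, 2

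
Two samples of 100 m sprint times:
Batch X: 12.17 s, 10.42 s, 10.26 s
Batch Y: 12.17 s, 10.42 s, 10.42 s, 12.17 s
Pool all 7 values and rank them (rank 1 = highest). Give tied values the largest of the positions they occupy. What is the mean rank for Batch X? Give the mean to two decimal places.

5.33

Sorted (descending): 12.17, 12.17, 12.17, 10.42, 10.42, 10.42, 10.26
The 3 values of 12.17 occupy positions 1–3 → each gets rank 3.
The 3 values of 10.42 occupy positions 4–6 → each gets rank 6.
Batch X values → pooled ranks: 12.17→3, 10.42→6, 10.26→7
Mean rank = (3 + 6 + 7) / 3 = 5.33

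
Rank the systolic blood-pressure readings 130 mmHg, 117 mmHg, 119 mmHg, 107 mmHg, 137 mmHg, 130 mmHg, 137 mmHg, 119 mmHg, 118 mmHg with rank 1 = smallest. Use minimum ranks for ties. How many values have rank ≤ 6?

7

Sorted (ascending): 107, 117, 118, 119, 119, 130, 130, 137, 137
The 2 values of 119 occupy positions 4–5 → each gets rank 4.
The 2 values of 130 occupy positions 6–7 → each gets rank 6.
The 2 values of 137 occupy positions 8–9 → each gets rank 8.
Ranks ≤ 6: {1, 2, 3, 4, 4, 6, 6} → 7 values.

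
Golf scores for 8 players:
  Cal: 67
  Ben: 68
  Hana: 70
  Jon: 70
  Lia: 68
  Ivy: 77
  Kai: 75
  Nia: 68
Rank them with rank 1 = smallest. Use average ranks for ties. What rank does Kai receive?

Sorted (ascending): 67, 68, 68, 68, 70, 70, 75, 77
The 3 values of 68 occupy positions 2–4 → average rank 3.
The 2 values of 70 occupy positions 5–6 → average rank (5+6)/2 = 5.5.
Kai has value 75 → rank 7.

7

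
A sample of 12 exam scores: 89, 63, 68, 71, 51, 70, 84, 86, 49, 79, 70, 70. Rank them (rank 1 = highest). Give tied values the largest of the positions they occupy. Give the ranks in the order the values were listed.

1, 10, 9, 5, 11, 8, 3, 2, 12, 4, 8, 8

Sorted (descending): 89, 86, 84, 79, 71, 70, 70, 70, 68, 63, 51, 49
The 3 values of 70 occupy positions 6–8 → each gets rank 8.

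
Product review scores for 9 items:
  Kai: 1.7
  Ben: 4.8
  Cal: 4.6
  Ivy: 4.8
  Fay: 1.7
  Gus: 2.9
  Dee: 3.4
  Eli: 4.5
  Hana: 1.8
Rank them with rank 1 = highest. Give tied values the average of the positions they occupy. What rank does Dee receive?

Sorted (descending): 4.8, 4.8, 4.6, 4.5, 3.4, 2.9, 1.8, 1.7, 1.7
The 2 values of 4.8 occupy positions 1–2 → average rank (1+2)/2 = 1.5.
The 2 values of 1.7 occupy positions 8–9 → average rank (8+9)/2 = 8.5.
Dee has value 3.4 → rank 5.

5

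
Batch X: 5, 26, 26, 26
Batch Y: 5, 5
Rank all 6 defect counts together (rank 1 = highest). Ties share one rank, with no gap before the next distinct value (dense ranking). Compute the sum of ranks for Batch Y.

Sorted (descending): 26, 26, 26, 5, 5, 5
The 3 values of 26 share dense rank 1.
The 3 values of 5 share dense rank 2.
Batch Y values → pooled ranks: 5→2, 5→2
Rank sum = 2 + 2 = 4

4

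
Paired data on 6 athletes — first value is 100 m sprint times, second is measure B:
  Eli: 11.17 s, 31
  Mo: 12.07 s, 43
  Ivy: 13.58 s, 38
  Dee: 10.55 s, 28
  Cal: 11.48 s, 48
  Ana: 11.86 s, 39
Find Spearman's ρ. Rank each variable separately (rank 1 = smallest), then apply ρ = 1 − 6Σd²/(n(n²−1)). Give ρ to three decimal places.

0.486

Ranks of variable 1: 2, 5, 6, 1, 3, 4
Ranks of variable 2: 2, 5, 3, 1, 6, 4
d = r₁ − r₂: 0, 0, 3, 0, -3, 0
d²: 0, 0, 9, 0, 9, 0; Σd² = 18
ρ = 1 − 6·18/(6·35) = 1 − 108/210 = 0.486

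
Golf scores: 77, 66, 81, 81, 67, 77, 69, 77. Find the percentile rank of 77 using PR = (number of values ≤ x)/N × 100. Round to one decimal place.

N = 8.
Strictly below 77: 3. Equal to 77: 3.
PR = 6/8 × 100 = 75.0

75.0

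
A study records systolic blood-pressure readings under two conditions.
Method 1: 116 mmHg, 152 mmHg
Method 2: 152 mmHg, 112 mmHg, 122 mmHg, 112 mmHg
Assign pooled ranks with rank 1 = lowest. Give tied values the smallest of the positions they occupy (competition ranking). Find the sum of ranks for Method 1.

Sorted (ascending): 112, 112, 116, 122, 152, 152
The 2 values of 112 occupy positions 1–2 → each gets rank 1.
The 2 values of 152 occupy positions 5–6 → each gets rank 5.
Method 1 values → pooled ranks: 116→3, 152→5
Rank sum = 3 + 5 = 8

8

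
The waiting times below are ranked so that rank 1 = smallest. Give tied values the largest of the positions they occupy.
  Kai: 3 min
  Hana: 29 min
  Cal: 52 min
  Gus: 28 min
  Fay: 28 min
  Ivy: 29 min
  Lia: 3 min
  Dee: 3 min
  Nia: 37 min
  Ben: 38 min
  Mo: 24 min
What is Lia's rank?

3

Sorted (ascending): 3, 3, 3, 24, 28, 28, 29, 29, 37, 38, 52
The 3 values of 3 occupy positions 1–3 → each gets rank 3.
The 2 values of 28 occupy positions 5–6 → each gets rank 6.
The 2 values of 29 occupy positions 7–8 → each gets rank 8.
Lia has value 3 min → rank 3.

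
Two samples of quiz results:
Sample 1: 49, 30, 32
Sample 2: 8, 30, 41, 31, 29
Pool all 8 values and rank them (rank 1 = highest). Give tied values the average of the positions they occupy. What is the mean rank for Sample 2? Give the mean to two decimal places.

Sorted (descending): 49, 41, 32, 31, 30, 30, 29, 8
The 2 values of 30 occupy positions 5–6 → average rank (5+6)/2 = 5.5.
Sample 2 values → pooled ranks: 8→8, 30→5.5, 41→2, 31→4, 29→7
Mean rank = (8 + 5.5 + 2 + 4 + 7) / 5 = 5.30

5.30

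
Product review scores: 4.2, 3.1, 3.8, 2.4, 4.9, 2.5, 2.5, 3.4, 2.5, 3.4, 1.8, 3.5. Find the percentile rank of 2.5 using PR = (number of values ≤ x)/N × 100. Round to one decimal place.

N = 12.
Strictly below 2.5: 2. Equal to 2.5: 3.
PR = 5/12 × 100 = 41.7

41.7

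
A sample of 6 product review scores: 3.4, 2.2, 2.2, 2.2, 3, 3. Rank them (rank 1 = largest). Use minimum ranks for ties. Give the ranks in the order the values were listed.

Sorted (descending): 3.4, 3, 3, 2.2, 2.2, 2.2
The 2 values of 3 occupy positions 2–3 → each gets rank 2.
The 3 values of 2.2 occupy positions 4–6 → each gets rank 4.

1, 4, 4, 4, 2, 2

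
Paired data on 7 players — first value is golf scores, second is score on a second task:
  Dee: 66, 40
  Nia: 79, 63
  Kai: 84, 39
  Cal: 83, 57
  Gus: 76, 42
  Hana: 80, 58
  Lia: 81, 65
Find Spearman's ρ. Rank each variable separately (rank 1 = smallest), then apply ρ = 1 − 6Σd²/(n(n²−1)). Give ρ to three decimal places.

0.000

Ranks of variable 1: 1, 3, 7, 6, 2, 4, 5
Ranks of variable 2: 2, 6, 1, 4, 3, 5, 7
d = r₁ − r₂: -1, -3, 6, 2, -1, -1, -2
d²: 1, 9, 36, 4, 1, 1, 4; Σd² = 56
ρ = 1 − 6·56/(7·48) = 1 − 336/336 = 0.000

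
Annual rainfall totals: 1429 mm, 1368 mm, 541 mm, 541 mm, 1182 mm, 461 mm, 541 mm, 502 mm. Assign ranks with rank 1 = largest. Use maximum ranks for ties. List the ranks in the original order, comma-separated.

1, 2, 6, 6, 3, 8, 6, 7

Sorted (descending): 1429, 1368, 1182, 541, 541, 541, 502, 461
The 3 values of 541 occupy positions 4–6 → each gets rank 6.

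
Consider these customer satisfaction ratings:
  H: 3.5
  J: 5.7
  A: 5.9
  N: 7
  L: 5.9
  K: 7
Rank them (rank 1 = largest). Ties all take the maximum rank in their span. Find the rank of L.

Sorted (descending): 7, 7, 5.9, 5.9, 5.7, 3.5
The 2 values of 7 occupy positions 1–2 → each gets rank 2.
The 2 values of 5.9 occupy positions 3–4 → each gets rank 4.
L has value 5.9 → rank 4.

4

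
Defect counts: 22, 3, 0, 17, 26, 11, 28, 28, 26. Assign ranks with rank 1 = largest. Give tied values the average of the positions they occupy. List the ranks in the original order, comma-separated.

5, 8, 9, 6, 3.5, 7, 1.5, 1.5, 3.5

Sorted (descending): 28, 28, 26, 26, 22, 17, 11, 3, 0
The 2 values of 28 occupy positions 1–2 → average rank (1+2)/2 = 1.5.
The 2 values of 26 occupy positions 3–4 → average rank (3+4)/2 = 3.5.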